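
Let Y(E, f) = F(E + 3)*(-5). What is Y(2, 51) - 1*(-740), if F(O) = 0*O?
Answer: 740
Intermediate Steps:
F(O) = 0
Y(E, f) = 0 (Y(E, f) = 0*(-5) = 0)
Y(2, 51) - 1*(-740) = 0 - 1*(-740) = 0 + 740 = 740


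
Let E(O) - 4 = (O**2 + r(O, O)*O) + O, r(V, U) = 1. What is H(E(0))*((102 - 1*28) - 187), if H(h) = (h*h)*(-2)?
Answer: 3616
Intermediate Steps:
E(O) = 4 + O**2 + 2*O (E(O) = 4 + ((O**2 + 1*O) + O) = 4 + ((O**2 + O) + O) = 4 + ((O + O**2) + O) = 4 + (O**2 + 2*O) = 4 + O**2 + 2*O)
H(h) = -2*h**2 (H(h) = h**2*(-2) = -2*h**2)
H(E(0))*((102 - 1*28) - 187) = (-2*(4 + 0**2 + 2*0)**2)*((102 - 1*28) - 187) = (-2*(4 + 0 + 0)**2)*((102 - 28) - 187) = (-2*4**2)*(74 - 187) = -2*16*(-113) = -32*(-113) = 3616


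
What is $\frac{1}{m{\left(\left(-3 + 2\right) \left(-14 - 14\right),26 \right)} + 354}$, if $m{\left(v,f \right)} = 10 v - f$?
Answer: $\frac{1}{608} \approx 0.0016447$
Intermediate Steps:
$m{\left(v,f \right)} = - f + 10 v$
$\frac{1}{m{\left(\left(-3 + 2\right) \left(-14 - 14\right),26 \right)} + 354} = \frac{1}{\left(\left(-1\right) 26 + 10 \left(-3 + 2\right) \left(-14 - 14\right)\right) + 354} = \frac{1}{\left(-26 + 10 \left(\left(-1\right) \left(-28\right)\right)\right) + 354} = \frac{1}{\left(-26 + 10 \cdot 28\right) + 354} = \frac{1}{\left(-26 + 280\right) + 354} = \frac{1}{254 + 354} = \frac{1}{608}$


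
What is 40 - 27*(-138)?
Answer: 3766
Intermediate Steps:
40 - 27*(-138) = 40 + 3726 = 3766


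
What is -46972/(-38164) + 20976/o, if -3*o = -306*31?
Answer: 39543897/5028107 ≈ 7.8646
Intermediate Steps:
o = 3162 (o = -(-102)*31 = -⅓*(-9486) = 3162)
-46972/(-38164) + 20976/o = -46972/(-38164) + 20976/3162 = -46972*(-1/38164) + 20976*(1/3162) = 11743/9541 + 3496/527 = 39543897/5028107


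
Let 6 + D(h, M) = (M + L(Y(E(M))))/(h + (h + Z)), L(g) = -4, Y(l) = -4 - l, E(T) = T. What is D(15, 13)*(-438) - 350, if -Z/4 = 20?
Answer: 58921/25 ≈ 2356.8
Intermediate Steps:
Z = -80 (Z = -4*20 = -80)
D(h, M) = -6 + (-4 + M)/(-80 + 2*h) (D(h, M) = -6 + (M - 4)/(h + (h - 80)) = -6 + (-4 + M)/(h + (-80 + h)) = -6 + (-4 + M)/(-80 + 2*h))
D(15, 13)*(-438) - 350 = ((476 + 13 - 12*15)/(2*(-40 + 15)))*(-438) - 350 = ((½)*(476 + 13 - 180)/(-25))*(-438) - 350 = ((½)*(-1/25)*309)*(-438) - 350 = -309/50*(-438) - 350 = 67671/25 - 350 = 58921/25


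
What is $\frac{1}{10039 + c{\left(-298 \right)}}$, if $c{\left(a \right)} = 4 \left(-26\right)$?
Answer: $\frac{1}{9935} \approx 0.00010065$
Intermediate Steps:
$c{\left(a \right)} = -104$
$\frac{1}{10039 + c{\left(-298 \right)}} = \frac{1}{10039 - 104} = \frac{1}{9935}$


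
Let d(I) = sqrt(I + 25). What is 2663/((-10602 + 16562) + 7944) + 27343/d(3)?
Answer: 2663/13904 + 27343*sqrt(7)/14 ≈ 5167.5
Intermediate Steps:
d(I) = sqrt(25 + I)
2663/((-10602 + 16562) + 7944) + 27343/d(3) = 2663/((-10602 + 16562) + 7944) + 27343/(sqrt(25 + 3)) = 2663/(5960 + 7944) + 27343/(sqrt(28)) = 2663/13904 + 27343/((2*sqrt(7))) = 2663*(1/13904) + 27343*(sqrt(7)/14) = 2663/13904 + 27343*sqrt(7)/14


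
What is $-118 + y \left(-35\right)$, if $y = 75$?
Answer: $-2743$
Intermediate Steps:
$-118 + y \left(-35\right) = -118 + 75 \left(-35\right) = -118 - 2625 = -2743$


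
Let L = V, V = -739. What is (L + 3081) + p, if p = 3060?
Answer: 5402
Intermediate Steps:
L = -739
(L + 3081) + p = (-739 + 3081) + 3060 = 2342 + 3060 = 5402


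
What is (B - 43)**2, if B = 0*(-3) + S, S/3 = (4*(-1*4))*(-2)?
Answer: 2809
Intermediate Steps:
S = 96 (S = 3*((4*(-1*4))*(-2)) = 3*((4*(-4))*(-2)) = 3*(-16*(-2)) = 3*32 = 96)
B = 96 (B = 0*(-3) + 96 = 0 + 96 = 96)
(B - 43)**2 = (96 - 43)**2 = 53**2 = 2809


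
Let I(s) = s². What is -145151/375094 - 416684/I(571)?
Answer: -203620845487/122296022854 ≈ -1.6650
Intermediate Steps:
-145151/375094 - 416684/I(571) = -145151/375094 - 416684/(571²) = -145151*1/375094 - 416684/326041 = -145151/375094 - 416684*1/326041 = -145151/375094 - 416684/326041 = -203620845487/122296022854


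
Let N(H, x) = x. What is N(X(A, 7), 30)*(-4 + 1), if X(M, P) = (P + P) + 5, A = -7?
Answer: -90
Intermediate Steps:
X(M, P) = 5 + 2*P (X(M, P) = 2*P + 5 = 5 + 2*P)
N(X(A, 7), 30)*(-4 + 1) = 30*(-4 + 1) = 30*(-3) = -90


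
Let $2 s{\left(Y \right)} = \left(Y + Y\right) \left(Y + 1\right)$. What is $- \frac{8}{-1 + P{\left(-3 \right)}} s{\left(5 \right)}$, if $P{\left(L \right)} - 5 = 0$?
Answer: $-60$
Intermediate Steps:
$s{\left(Y \right)} = Y \left(1 + Y\right)$ ($s{\left(Y \right)} = \frac{\left(Y + Y\right) \left(Y + 1\right)}{2} = \frac{2 Y \left(1 + Y\right)}{2} = Y \left(1 + Y\right)$)
$P{\left(L \right)} = 5$ ($P{\left(L \right)} = 5 + 0 = 5$)
$- \frac{8}{-1 + P{\left(-3 \right)}} s{\left(5 \right)} = - \frac{8}{-1 + 5} \cdot 5 \left(1 + 5\right) = - \frac{8}{4} \cdot 5 \cdot 6 = \left(-8\right) \frac{1}{4} \cdot 30 = \left(-2\right) 30 = -60$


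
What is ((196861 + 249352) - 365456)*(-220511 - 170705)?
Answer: -31593430512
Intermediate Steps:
((196861 + 249352) - 365456)*(-220511 - 170705) = (446213 - 365456)*(-391216) = 80757*(-391216) = -31593430512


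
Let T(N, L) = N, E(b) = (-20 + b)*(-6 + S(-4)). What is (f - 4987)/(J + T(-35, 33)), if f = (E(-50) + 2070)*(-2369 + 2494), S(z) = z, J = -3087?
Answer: -341263/3122 ≈ -109.31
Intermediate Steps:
E(b) = 200 - 10*b (E(b) = (-20 + b)*(-6 - 4) = (-20 + b)*(-10) = 200 - 10*b)
f = 346250 (f = ((200 - 10*(-50)) + 2070)*(-2369 + 2494) = ((200 + 500) + 2070)*125 = (700 + 2070)*125 = 2770*125 = 346250)
(f - 4987)/(J + T(-35, 33)) = (346250 - 4987)/(-3087 - 35) = 341263/(-3122) = 341263*(-1/3122) = -341263/3122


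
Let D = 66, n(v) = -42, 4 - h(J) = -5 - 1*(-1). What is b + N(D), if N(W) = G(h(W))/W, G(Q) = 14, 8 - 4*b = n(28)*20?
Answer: 7003/33 ≈ 212.21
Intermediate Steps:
h(J) = 8 (h(J) = 4 - (-5 - 1*(-1)) = 4 - (-5 + 1) = 4 - 1*(-4) = 4 + 4 = 8)
b = 212 (b = 2 - (-21)*20/2 = 2 - ¼*(-840) = 2 + 210 = 212)
N(W) = 14/W
b + N(D) = 212 + 14/66 = 212 + 14*(1/66) = 212 + 7/33 = 7003/33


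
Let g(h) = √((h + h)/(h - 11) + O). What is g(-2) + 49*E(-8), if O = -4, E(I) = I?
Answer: -392 + 4*I*√39/13 ≈ -392.0 + 1.9215*I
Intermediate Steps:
g(h) = √(-4 + 2*h/(-11 + h)) (g(h) = √((h + h)/(h - 11) - 4) = √((2*h)/(-11 + h) - 4) = √(2*h/(-11 + h) - 4) = √(-4 + 2*h/(-11 + h)))
g(-2) + 49*E(-8) = √2*√((22 - 1*(-2))/(-11 - 2)) + 49*(-8) = √2*√((22 + 2)/(-13)) - 392 = √2*√(-1/13*24) - 392 = √2*√(-24/13) - 392 = √2*(2*I*√78/13) - 392 = 4*I*√39/13 - 392 = -392 + 4*I*√39/13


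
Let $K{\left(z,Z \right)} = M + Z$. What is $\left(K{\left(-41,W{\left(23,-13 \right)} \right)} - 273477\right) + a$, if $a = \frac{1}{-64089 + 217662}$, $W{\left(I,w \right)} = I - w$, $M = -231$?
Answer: $- \frac{42028630055}{153573} \approx -2.7367 \cdot 10^{5}$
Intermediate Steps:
$K{\left(z,Z \right)} = -231 + Z$
$a = \frac{1}{153573} \approx 6.5116 \cdot 10^{-6}$
$\left(K{\left(-41,W{\left(23,-13 \right)} \right)} - 273477\right) + a = \left(\left(-231 + \left(23 - -13\right)\right) - 273477\right) + \frac{1}{153573} = \left(\left(-231 + \left(23 + 13\right)\right) - 273477\right) + \frac{1}{153573} = \left(\left(-231 + 36\right) - 273477\right) + \frac{1}{153573} = \left(-195 - 273477\right) + \frac{1}{153573} = -273672 + \frac{1}{153573} = - \frac{42028630055}{153573}$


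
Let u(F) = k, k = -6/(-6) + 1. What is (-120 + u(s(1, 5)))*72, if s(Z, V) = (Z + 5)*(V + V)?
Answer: -8496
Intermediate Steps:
s(Z, V) = 2*V*(5 + Z) (s(Z, V) = (5 + Z)*(2*V) = 2*V*(5 + Z))
k = 2 (k = -6*(-1/6) + 1 = 1 + 1 = 2)
u(F) = 2
(-120 + u(s(1, 5)))*72 = (-120 + 2)*72 = -118*72 = -8496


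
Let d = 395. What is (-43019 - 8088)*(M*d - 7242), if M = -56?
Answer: 1500603734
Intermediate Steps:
(-43019 - 8088)*(M*d - 7242) = (-43019 - 8088)*(-56*395 - 7242) = -51107*(-22120 - 7242) = -51107*(-29362) = 1500603734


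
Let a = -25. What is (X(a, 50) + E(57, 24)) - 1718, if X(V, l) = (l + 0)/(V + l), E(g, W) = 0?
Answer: -1716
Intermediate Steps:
X(V, l) = l/(V + l)
(X(a, 50) + E(57, 24)) - 1718 = (50/(-25 + 50) + 0) - 1718 = (50/25 + 0) - 1718 = (50*(1/25) + 0) - 1718 = (2 + 0) - 1718 = 2 - 1718 = -1716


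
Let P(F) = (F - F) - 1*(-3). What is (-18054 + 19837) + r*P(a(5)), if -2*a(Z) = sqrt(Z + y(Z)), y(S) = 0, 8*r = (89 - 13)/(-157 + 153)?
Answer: 14207/8 ≈ 1775.9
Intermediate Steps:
r = -19/8 (r = ((89 - 13)/(-157 + 153))/8 = (76/(-4))/8 = (76*(-1/4))/8 = (1/8)*(-19) = -19/8 ≈ -2.3750)
a(Z) = -sqrt(Z)/2 (a(Z) = -sqrt(Z + 0)/2 = -sqrt(Z)/2)
P(F) = 3 (P(F) = 0 + 3 = 3)
(-18054 + 19837) + r*P(a(5)) = (-18054 + 19837) - 19/8*3 = 1783 - 57/8 = 14207/8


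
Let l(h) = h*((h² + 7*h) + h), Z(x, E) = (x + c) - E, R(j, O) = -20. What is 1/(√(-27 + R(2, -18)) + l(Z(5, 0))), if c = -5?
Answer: -I*√47/47 ≈ -0.14586*I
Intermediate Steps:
Z(x, E) = -5 + x - E (Z(x, E) = (x - 5) - E = (-5 + x) - E = -5 + x - E)
l(h) = h*(h² + 8*h)
1/(√(-27 + R(2, -18)) + l(Z(5, 0))) = 1/(√(-27 - 20) + (-5 + 5 - 1*0)²*(8 + (-5 + 5 - 1*0))) = 1/(√(-47) + (-5 + 5 + 0)²*(8 + (-5 + 5 + 0))) = 1/(I*√47 + 0²*(8 + 0)) = 1/(I*√47 + 0*8) = 1/(I*√47 + 0) = 1/(I*√47) = -I*√47/47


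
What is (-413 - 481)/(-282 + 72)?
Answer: 149/35 ≈ 4.2571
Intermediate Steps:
(-413 - 481)/(-282 + 72) = -894/(-210) = -894*(-1/210) = 149/35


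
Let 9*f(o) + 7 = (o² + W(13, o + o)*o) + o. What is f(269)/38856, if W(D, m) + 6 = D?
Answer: 37253/174852 ≈ 0.21305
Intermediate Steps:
W(D, m) = -6 + D
f(o) = -7/9 + o²/9 + 8*o/9 (f(o) = -7/9 + ((o² + (-6 + 13)*o) + o)/9 = -7/9 + ((o² + 7*o) + o)/9 = -7/9 + (o² + 8*o)/9 = -7/9 + (o²/9 + 8*o/9) = -7/9 + o²/9 + 8*o/9)
f(269)/38856 = (-7/9 + (⅑)*269² + (8/9)*269)/38856 = (-7/9 + (⅑)*72361 + 2152/9)*(1/38856) = (-7/9 + 72361/9 + 2152/9)*(1/38856) = (74506/9)*(1/38856) = 37253/174852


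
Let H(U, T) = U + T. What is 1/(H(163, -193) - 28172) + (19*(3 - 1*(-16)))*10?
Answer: 101809219/28202 ≈ 3610.0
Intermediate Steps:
H(U, T) = T + U
1/(H(163, -193) - 28172) + (19*(3 - 1*(-16)))*10 = 1/((-193 + 163) - 28172) + (19*(3 - 1*(-16)))*10 = 1/(-30 - 28172) + (19*(3 + 16))*10 = 1/(-28202) + (19*19)*10 = -1/28202 + 361*10 = -1/28202 + 3610 = 101809219/28202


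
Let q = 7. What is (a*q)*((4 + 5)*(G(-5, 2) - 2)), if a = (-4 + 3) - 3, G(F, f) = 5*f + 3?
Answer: -2772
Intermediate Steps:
G(F, f) = 3 + 5*f
a = -4 (a = -1 - 3 = -4)
(a*q)*((4 + 5)*(G(-5, 2) - 2)) = (-4*7)*((4 + 5)*((3 + 5*2) - 2)) = -252*((3 + 10) - 2) = -252*(13 - 2) = -252*11 = -28*99 = -2772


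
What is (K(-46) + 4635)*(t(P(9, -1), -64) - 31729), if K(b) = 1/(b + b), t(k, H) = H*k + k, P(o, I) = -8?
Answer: -13314933275/92 ≈ -1.4473e+8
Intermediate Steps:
t(k, H) = k + H*k
K(b) = 1/(2*b)
(K(-46) + 4635)*(t(P(9, -1), -64) - 31729) = ((½)/(-46) + 4635)*(-8*(1 - 64) - 31729) = ((½)*(-1/46) + 4635)*(-8*(-63) - 31729) = (-1/92 + 4635)*(504 - 31729) = (426419/92)*(-31225) = -13314933275/92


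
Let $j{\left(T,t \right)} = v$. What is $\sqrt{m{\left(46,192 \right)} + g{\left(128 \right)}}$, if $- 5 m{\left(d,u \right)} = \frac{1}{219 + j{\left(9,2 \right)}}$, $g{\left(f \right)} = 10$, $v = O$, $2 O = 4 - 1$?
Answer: $\frac{4 \sqrt{6890}}{105} \approx 3.1621$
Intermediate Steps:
$O = \frac{3}{2}$ ($O = \frac{4 - 1}{2} = \frac{1}{2} \cdot 3 = \frac{3}{2} \approx 1.5$)
$v = \frac{3}{2} \approx 1.5$
$j{\left(T,t \right)} = \frac{3}{2}$
$m{\left(d,u \right)} = - \frac{2}{2205}$ ($m{\left(d,u \right)} = - \frac{1}{5 \left(219 + \frac{3}{2}\right)} = - \frac{1}{5 \cdot \frac{441}{2}} = \left(- \frac{1}{5}\right) \frac{2}{441} = - \frac{2}{2205}$)
$\sqrt{m{\left(46,192 \right)} + g{\left(128 \right)}} = \sqrt{- \frac{2}{2205} + 10} = \sqrt{\frac{22048}{2205}} = \frac{4 \sqrt{6890}}{105}$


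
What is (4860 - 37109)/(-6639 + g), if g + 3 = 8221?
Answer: -32249/1579 ≈ -20.424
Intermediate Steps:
g = 8218 (g = -3 + 8221 = 8218)
(4860 - 37109)/(-6639 + g) = (4860 - 37109)/(-6639 + 8218) = -32249/1579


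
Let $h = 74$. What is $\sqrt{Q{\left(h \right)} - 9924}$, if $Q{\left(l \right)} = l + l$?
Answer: $4 i \sqrt{611} \approx 98.874 i$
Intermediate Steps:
$Q{\left(l \right)} = 2 l$
$\sqrt{Q{\left(h \right)} - 9924} = \sqrt{2 \cdot 74 - 9924} = \sqrt{148 - 9924} = \sqrt{-9776} = 4 i \sqrt{611}$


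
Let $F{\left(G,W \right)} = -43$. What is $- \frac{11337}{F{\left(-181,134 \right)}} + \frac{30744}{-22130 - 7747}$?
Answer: $\frac{112464519}{428237} \approx 262.62$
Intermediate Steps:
$- \frac{11337}{F{\left(-181,134 \right)}} + \frac{30744}{-22130 - 7747} = - \frac{11337}{-43} + \frac{30744}{-22130 - 7747} = \left(-11337\right) \left(- \frac{1}{43}\right) + \frac{30744}{-29877} = \frac{11337}{43} + 30744 \left(- \frac{1}{29877}\right) = \frac{11337}{43} - \frac{10248}{9959} = \frac{112464519}{428237}$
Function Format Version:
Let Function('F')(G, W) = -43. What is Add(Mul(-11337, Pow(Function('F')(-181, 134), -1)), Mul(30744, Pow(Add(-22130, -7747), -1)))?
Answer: Rational(112464519, 428237) ≈ 262.62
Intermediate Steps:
Add(Mul(-11337, Pow(Function('F')(-181, 134), -1)), Mul(30744, Pow(Add(-22130, -7747), -1))) = Add(Mul(-11337, Pow(-43, -1)), Mul(30744, Pow(Add(-22130, -7747), -1))) = Add(Mul(-11337, Rational(-1, 43)), Mul(30744, Pow(-29877, -1))) = Add(Rational(11337, 43), Mul(30744, Rational(-1, 29877))) = Add(Rational(11337, 43), Rational(-10248, 9959)) = Rational(112464519, 428237)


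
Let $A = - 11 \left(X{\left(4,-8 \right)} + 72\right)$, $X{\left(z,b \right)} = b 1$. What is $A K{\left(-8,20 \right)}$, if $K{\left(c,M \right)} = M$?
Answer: $-14080$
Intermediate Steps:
$X{\left(z,b \right)} = b$
$A = -704$ ($A = - 11 \left(-8 + 72\right) = \left(-11\right) 64 = -704$)
$A K{\left(-8,20 \right)} = \left(-704\right) 20 = -14080$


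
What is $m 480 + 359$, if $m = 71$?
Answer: $34439$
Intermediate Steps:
$m 480 + 359 = 71 \cdot 480 + 359 = 34080 + 359 = 34439$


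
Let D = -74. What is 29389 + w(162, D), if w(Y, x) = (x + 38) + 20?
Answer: 29373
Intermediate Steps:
w(Y, x) = 58 + x (w(Y, x) = (38 + x) + 20 = 58 + x)
29389 + w(162, D) = 29389 + (58 - 74) = 29389 - 16 = 29373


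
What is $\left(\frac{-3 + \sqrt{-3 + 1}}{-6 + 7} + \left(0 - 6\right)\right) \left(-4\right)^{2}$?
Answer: $-144 + 16 i \sqrt{2} \approx -144.0 + 22.627 i$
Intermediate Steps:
$\left(\frac{-3 + \sqrt{-3 + 1}}{-6 + 7} + \left(0 - 6\right)\right) \left(-4\right)^{2} = \left(\frac{-3 + \sqrt{-2}}{1} + \left(0 - 6\right)\right) 16 = \left(\left(-3 + i \sqrt{2}\right) 1 - 6\right) 16 = \left(\left(-3 + i \sqrt{2}\right) - 6\right) 16 = \left(-9 + i \sqrt{2}\right) 16 = -144 + 16 i \sqrt{2}$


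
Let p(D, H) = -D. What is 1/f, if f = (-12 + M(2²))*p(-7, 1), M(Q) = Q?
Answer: -1/56 ≈ -0.017857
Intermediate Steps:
f = -56 (f = (-12 + 2²)*(-1*(-7)) = (-12 + 4)*7 = -8*7 = -56)
1/f = 1/(-56) = -1/56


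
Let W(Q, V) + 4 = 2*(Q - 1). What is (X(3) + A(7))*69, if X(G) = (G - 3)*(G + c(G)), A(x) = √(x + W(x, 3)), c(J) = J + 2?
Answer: 69*√15 ≈ 267.24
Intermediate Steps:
c(J) = 2 + J
W(Q, V) = -6 + 2*Q (W(Q, V) = -4 + 2*(Q - 1) = -4 + 2*(-1 + Q) = -4 + (-2 + 2*Q) = -6 + 2*Q)
A(x) = √(-6 + 3*x) (A(x) = √(x + (-6 + 2*x)) = √(-6 + 3*x))
X(G) = (-3 + G)*(2 + 2*G) (X(G) = (G - 3)*(G + (2 + G)) = (-3 + G)*(2 + 2*G))
(X(3) + A(7))*69 = ((-6 - 4*3 + 2*3²) + √(-6 + 3*7))*69 = ((-6 - 12 + 2*9) + √(-6 + 21))*69 = ((-6 - 12 + 18) + √15)*69 = (0 + √15)*69 = √15*69 = 69*√15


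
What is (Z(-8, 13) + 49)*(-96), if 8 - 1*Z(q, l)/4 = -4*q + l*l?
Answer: 69408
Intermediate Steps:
Z(q, l) = 32 - 4*l² + 16*q (Z(q, l) = 32 - 4*(-4*q + l*l) = 32 - 4*(-4*q + l²) = 32 - 4*(l² - 4*q) = 32 + (-4*l² + 16*q) = 32 - 4*l² + 16*q)
(Z(-8, 13) + 49)*(-96) = ((32 - 4*13² + 16*(-8)) + 49)*(-96) = ((32 - 4*169 - 128) + 49)*(-96) = ((32 - 676 - 128) + 49)*(-96) = (-772 + 49)*(-96) = -723*(-96) = 69408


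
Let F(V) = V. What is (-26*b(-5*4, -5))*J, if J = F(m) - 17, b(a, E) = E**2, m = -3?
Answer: 13000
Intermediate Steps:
J = -20 (J = -3 - 17 = -20)
(-26*b(-5*4, -5))*J = -26*(-5)**2*(-20) = -26*25*(-20) = -650*(-20) = 13000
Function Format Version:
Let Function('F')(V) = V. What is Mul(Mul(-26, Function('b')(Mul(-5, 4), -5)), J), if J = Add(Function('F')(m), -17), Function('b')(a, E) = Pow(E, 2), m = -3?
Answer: 13000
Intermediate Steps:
J = -20 (J = Add(-3, -17) = -20)
Mul(Mul(-26, Function('b')(Mul(-5, 4), -5)), J) = Mul(Mul(-26, Pow(-5, 2)), -20) = Mul(Mul(-26, 25), -20) = Mul(-650, -20) = 13000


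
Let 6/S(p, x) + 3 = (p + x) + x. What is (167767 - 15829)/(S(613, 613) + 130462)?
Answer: 46493028/39921373 ≈ 1.1646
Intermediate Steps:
S(p, x) = 6/(-3 + p + 2*x) (S(p, x) = 6/(-3 + ((p + x) + x)) = 6/(-3 + (p + 2*x)) = 6/(-3 + p + 2*x))
(167767 - 15829)/(S(613, 613) + 130462) = (167767 - 15829)/(6/(-3 + 613 + 2*613) + 130462) = 151938/(6/(-3 + 613 + 1226) + 130462) = 151938/(6/1836 + 130462) = 151938/(6*(1/1836) + 130462) = 151938/(1/306 + 130462) = 151938/(39921373/306) = 151938*(306/39921373) = 46493028/39921373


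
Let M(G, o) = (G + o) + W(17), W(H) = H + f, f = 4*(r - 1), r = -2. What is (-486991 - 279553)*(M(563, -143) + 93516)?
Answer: -72009909904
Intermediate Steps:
f = -12 (f = 4*(-2 - 1) = 4*(-3) = -12)
W(H) = -12 + H (W(H) = H - 12 = -12 + H)
M(G, o) = 5 + G + o (M(G, o) = (G + o) + (-12 + 17) = (G + o) + 5 = 5 + G + o)
(-486991 - 279553)*(M(563, -143) + 93516) = (-486991 - 279553)*((5 + 563 - 143) + 93516) = -766544*(425 + 93516) = -766544*93941 = -72009909904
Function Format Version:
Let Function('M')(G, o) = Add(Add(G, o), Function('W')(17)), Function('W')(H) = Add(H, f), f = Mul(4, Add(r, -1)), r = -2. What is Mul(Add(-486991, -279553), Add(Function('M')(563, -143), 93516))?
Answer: -72009909904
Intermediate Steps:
f = -12 (f = Mul(4, Add(-2, -1)) = Mul(4, -3) = -12)
Function('W')(H) = Add(-12, H) (Function('W')(H) = Add(H, -12) = Add(-12, H))
Function('M')(G, o) = Add(5, G, o) (Function('M')(G, o) = Add(Add(G, o), Add(-12, 17)) = Add(Add(G, o), 5) = Add(5, G, o))
Mul(Add(-486991, -279553), Add(Function('M')(563, -143), 93516)) = Mul(Add(-486991, -279553), Add(Add(5, 563, -143), 93516)) = Mul(-766544, Add(425, 93516)) = Mul(-766544, 93941) = -72009909904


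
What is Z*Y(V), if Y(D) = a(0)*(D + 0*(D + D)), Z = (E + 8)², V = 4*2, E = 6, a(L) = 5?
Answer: 7840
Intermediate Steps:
V = 8
Z = 196 (Z = (6 + 8)² = 14² = 196)
Y(D) = 5*D (Y(D) = 5*(D + 0*(D + D)) = 5*(D + 0*(2*D)) = 5*(D + 0) = 5*D)
Z*Y(V) = 196*(5*8) = 196*40 = 7840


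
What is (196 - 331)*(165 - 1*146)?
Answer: -2565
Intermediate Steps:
(196 - 331)*(165 - 1*146) = -135*(165 - 146) = -135*19 = -2565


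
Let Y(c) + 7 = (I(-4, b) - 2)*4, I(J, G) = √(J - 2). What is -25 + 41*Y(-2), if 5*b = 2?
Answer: -640 + 164*I*√6 ≈ -640.0 + 401.72*I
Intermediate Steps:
b = ⅖ (b = (⅕)*2 = ⅖ ≈ 0.40000)
I(J, G) = √(-2 + J)
Y(c) = -15 + 4*I*√6 (Y(c) = -7 + (√(-2 - 4) - 2)*4 = -7 + (√(-6) - 2)*4 = -7 + (I*√6 - 2)*4 = -7 + (-2 + I*√6)*4 = -7 + (-8 + 4*I*√6) = -15 + 4*I*√6)
-25 + 41*Y(-2) = -25 + 41*(-15 + 4*I*√6) = -25 + (-615 + 164*I*√6) = -640 + 164*I*√6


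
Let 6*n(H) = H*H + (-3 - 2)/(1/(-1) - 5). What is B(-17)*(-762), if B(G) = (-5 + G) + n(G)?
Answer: -120269/6 ≈ -20045.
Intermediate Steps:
n(H) = 5/36 + H²/6 (n(H) = (H*H + (-3 - 2)/(1/(-1) - 5))/6 = (H² - 5/(-1 - 5))/6 = (H² - 5/(-6))/6 = (H² - 5*(-⅙))/6 = (H² + ⅚)/6 = (⅚ + H²)/6 = 5/36 + H²/6)
B(G) = -175/36 + G + G²/6 (B(G) = (-5 + G) + (5/36 + G²/6) = -175/36 + G + G²/6)
B(-17)*(-762) = (-175/36 - 17 + (⅙)*(-17)²)*(-762) = (-175/36 - 17 + (⅙)*289)*(-762) = (-175/36 - 17 + 289/6)*(-762) = (947/36)*(-762) = -120269/6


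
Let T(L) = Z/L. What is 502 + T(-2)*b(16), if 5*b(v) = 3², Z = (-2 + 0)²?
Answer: 2492/5 ≈ 498.40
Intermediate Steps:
Z = 4 (Z = (-2)² = 4)
b(v) = 9/5 (b(v) = (⅕)*3² = (⅕)*9 = 9/5)
T(L) = 4/L
502 + T(-2)*b(16) = 502 + (4/(-2))*(9/5) = 502 + (4*(-½))*(9/5) = 502 - 2*9/5 = 502 - 18/5 = 2492/5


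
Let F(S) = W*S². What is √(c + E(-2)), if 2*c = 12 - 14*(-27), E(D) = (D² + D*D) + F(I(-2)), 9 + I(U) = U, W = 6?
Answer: √929 ≈ 30.479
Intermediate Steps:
I(U) = -9 + U
F(S) = 6*S²
E(D) = 726 + 2*D² (E(D) = (D² + D*D) + 6*(-9 - 2)² = (D² + D²) + 6*(-11)² = 2*D² + 6*121 = 2*D² + 726 = 726 + 2*D²)
c = 195 (c = (12 - 14*(-27))/2 = (12 + 378)/2 = (½)*390 = 195)
√(c + E(-2)) = √(195 + (726 + 2*(-2)²)) = √(195 + (726 + 2*4)) = √(195 + (726 + 8)) = √(195 + 734) = √929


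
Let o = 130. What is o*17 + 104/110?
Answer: 121602/55 ≈ 2210.9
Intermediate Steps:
o*17 + 104/110 = 130*17 + 104/110 = 2210 + 104*(1/110) = 2210 + 52/55 = 121602/55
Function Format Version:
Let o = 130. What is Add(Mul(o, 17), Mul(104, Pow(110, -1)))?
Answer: Rational(121602, 55) ≈ 2210.9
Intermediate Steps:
Add(Mul(o, 17), Mul(104, Pow(110, -1))) = Add(Mul(130, 17), Mul(104, Pow(110, -1))) = Add(2210, Mul(104, Rational(1, 110))) = Add(2210, Rational(52, 55)) = Rational(121602, 55)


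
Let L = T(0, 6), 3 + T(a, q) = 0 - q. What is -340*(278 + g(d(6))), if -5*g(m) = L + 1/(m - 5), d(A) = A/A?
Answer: -95149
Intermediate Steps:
d(A) = 1
T(a, q) = -3 - q (T(a, q) = -3 + (0 - q) = -3 - q)
L = -9 (L = -3 - 1*6 = -3 - 6 = -9)
g(m) = 9/5 - 1/(5*(-5 + m)) (g(m) = -(-9 + 1/(m - 5))/5 = -(-9 + 1/(-5 + m))/5 = 9/5 - 1/(5*(-5 + m)))
-340*(278 + g(d(6))) = -340*(278 + (-46 + 9*1)/(5*(-5 + 1))) = -340*(278 + (1/5)*(-46 + 9)/(-4)) = -340*(278 + (1/5)*(-1/4)*(-37)) = -340*(278 + 37/20) = -340*5597/20 = -95149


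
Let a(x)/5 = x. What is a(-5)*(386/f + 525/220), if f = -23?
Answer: 364225/1012 ≈ 359.91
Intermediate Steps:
a(x) = 5*x
a(-5)*(386/f + 525/220) = (5*(-5))*(386/(-23) + 525/220) = -25*(386*(-1/23) + 525*(1/220)) = -25*(-386/23 + 105/44) = -25*(-14569/1012) = 364225/1012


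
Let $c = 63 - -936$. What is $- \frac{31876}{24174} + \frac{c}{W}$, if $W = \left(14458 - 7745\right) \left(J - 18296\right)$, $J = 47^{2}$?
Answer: $- \frac{1721189064991}{1305299678697} \approx -1.3186$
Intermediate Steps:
$J = 2209$
$c = 999$ ($c = 63 + 936 = 999$)
$W = -107992031$ ($W = \left(14458 - 7745\right) \left(2209 - 18296\right) = 6713 \left(-16087\right) = -107992031$)
$- \frac{31876}{24174} + \frac{c}{W} = - \frac{31876}{24174} + \frac{999}{-107992031} = \left(-31876\right) \frac{1}{24174} + 999 \left(- \frac{1}{107992031}\right) = - \frac{15938}{12087} - \frac{999}{107992031} = - \frac{1721189064991}{1305299678697}$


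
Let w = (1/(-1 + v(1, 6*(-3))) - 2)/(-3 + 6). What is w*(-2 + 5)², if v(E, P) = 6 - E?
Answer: -21/4 ≈ -5.2500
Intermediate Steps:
w = -7/12 (w = (1/(-1 + (6 - 1*1)) - 2)/(-3 + 6) = (1/(-1 + (6 - 1)) - 2)/3 = (1/(-1 + 5) - 2)*(⅓) = (1/4 - 2)*(⅓) = (¼ - 2)*(⅓) = -7/4*⅓ = -7/12 ≈ -0.58333)
w*(-2 + 5)² = -7*(-2 + 5)²/12 = -7/12*3² = -7/12*9 = -21/4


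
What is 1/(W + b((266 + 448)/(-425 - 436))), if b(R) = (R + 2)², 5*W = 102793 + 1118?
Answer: 8405/174685911 ≈ 4.8115e-5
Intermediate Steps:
W = 103911/5 (W = (102793 + 1118)/5 = (⅕)*103911 = 103911/5 ≈ 20782.)
b(R) = (2 + R)²
1/(W + b((266 + 448)/(-425 - 436))) = 1/(103911/5 + (2 + (266 + 448)/(-425 - 436))²) = 1/(103911/5 + (2 + 714/(-861))²) = 1/(103911/5 + (2 + 714*(-1/861))²) = 1/(103911/5 + (2 - 34/41)²) = 1/(103911/5 + (48/41)²) = 1/(103911/5 + 2304/1681) = 1/(174685911/8405) = 8405/174685911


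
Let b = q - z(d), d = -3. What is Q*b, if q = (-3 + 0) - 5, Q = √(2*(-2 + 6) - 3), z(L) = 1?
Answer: -9*√5 ≈ -20.125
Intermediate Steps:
Q = √5 (Q = √(2*4 - 3) = √(8 - 3) = √5 ≈ 2.2361)
q = -8 (q = -3 - 5 = -8)
b = -9 (b = -8 - 1*1 = -8 - 1 = -9)
Q*b = √5*(-9) = -9*√5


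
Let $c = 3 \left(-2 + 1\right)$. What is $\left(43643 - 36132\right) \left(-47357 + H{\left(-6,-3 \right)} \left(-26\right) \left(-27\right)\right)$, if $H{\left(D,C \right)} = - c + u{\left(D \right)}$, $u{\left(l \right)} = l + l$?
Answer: $-403152925$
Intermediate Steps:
$c = -3$ ($c = 3 \left(-1\right) = -3$)
$u{\left(l \right)} = 2 l$
$H{\left(D,C \right)} = 3 + 2 D$ ($H{\left(D,C \right)} = \left(-1\right) \left(-3\right) + 2 D = 3 + 2 D$)
$\left(43643 - 36132\right) \left(-47357 + H{\left(-6,-3 \right)} \left(-26\right) \left(-27\right)\right) = \left(43643 - 36132\right) \left(-47357 + \left(3 + 2 \left(-6\right)\right) \left(-26\right) \left(-27\right)\right) = 7511 \left(-47357 + \left(3 - 12\right) \left(-26\right) \left(-27\right)\right) = 7511 \left(-47357 + \left(-9\right) \left(-26\right) \left(-27\right)\right) = 7511 \left(-47357 + 234 \left(-27\right)\right) = 7511 \left(-47357 - 6318\right) = 7511 \left(-53675\right) = -403152925$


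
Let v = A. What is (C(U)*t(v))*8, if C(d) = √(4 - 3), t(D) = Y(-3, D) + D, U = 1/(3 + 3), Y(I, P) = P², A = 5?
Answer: 240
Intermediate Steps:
v = 5
U = ⅙ (U = 1/6 = ⅙ ≈ 0.16667)
t(D) = D + D² (t(D) = D² + D = D + D²)
C(d) = 1 (C(d) = √1 = 1)
(C(U)*t(v))*8 = (1*(5*(1 + 5)))*8 = (1*(5*6))*8 = (1*30)*8 = 30*8 = 240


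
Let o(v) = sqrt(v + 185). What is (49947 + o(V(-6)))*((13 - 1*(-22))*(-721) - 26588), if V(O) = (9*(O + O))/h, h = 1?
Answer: -2588403381 - 51823*sqrt(77) ≈ -2.5889e+9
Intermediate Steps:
V(O) = 18*O (V(O) = (9*(O + O))/1 = (9*(2*O))*1 = (18*O)*1 = 18*O)
o(v) = sqrt(185 + v)
(49947 + o(V(-6)))*((13 - 1*(-22))*(-721) - 26588) = (49947 + sqrt(185 + 18*(-6)))*((13 - 1*(-22))*(-721) - 26588) = (49947 + sqrt(185 - 108))*((13 + 22)*(-721) - 26588) = (49947 + sqrt(77))*(35*(-721) - 26588) = (49947 + sqrt(77))*(-25235 - 26588) = (49947 + sqrt(77))*(-51823) = -2588403381 - 51823*sqrt(77)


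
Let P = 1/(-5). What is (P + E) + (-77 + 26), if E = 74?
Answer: 114/5 ≈ 22.800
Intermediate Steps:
P = -⅕ ≈ -0.20000
(P + E) + (-77 + 26) = (-⅕ + 74) + (-77 + 26) = 369/5 - 51 = 114/5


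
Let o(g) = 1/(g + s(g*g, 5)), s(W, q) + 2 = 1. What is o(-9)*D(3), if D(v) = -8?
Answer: ⅘ ≈ 0.80000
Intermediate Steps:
s(W, q) = -1 (s(W, q) = -2 + 1 = -1)
o(g) = 1/(-1 + g) (o(g) = 1/(g - 1) = 1/(-1 + g))
o(-9)*D(3) = -8/(-1 - 9) = -8/(-10) = -⅒*(-8) = ⅘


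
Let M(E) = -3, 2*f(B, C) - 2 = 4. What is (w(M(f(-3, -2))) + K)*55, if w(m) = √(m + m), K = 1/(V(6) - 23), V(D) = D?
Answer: -55/17 + 55*I*√6 ≈ -3.2353 + 134.72*I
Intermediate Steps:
f(B, C) = 3 (f(B, C) = 1 + (½)*4 = 1 + 2 = 3)
K = -1/17 (K = 1/(6 - 23) = 1/(-17) = -1/17 ≈ -0.058824)
w(m) = √2*√m (w(m) = √(2*m) = √2*√m)
(w(M(f(-3, -2))) + K)*55 = (√2*√(-3) - 1/17)*55 = (√2*(I*√3) - 1/17)*55 = (I*√6 - 1/17)*55 = (-1/17 + I*√6)*55 = -55/17 + 55*I*√6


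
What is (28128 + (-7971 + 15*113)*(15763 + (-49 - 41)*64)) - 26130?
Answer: -62776830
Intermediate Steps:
(28128 + (-7971 + 15*113)*(15763 + (-49 - 41)*64)) - 26130 = (28128 + (-7971 + 1695)*(15763 - 90*64)) - 26130 = (28128 - 6276*(15763 - 5760)) - 26130 = (28128 - 6276*10003) - 26130 = (28128 - 62778828) - 26130 = -62750700 - 26130 = -62776830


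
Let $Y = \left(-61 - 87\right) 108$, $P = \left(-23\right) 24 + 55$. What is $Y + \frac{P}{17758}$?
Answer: $- \frac{283844369}{17758} \approx -15984.0$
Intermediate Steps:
$P = -497$ ($P = -552 + 55 = -497$)
$Y = -15984$ ($Y = \left(-148\right) 108 = -15984$)
$Y + \frac{P}{17758} = -15984 - \frac{497}{17758} = - \frac{283844369}{17758}$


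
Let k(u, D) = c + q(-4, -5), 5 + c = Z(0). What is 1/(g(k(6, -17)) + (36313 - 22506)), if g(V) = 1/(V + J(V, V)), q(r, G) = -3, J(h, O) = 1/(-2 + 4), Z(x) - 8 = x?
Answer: 1/13809 ≈ 7.2417e-5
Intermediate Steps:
Z(x) = 8 + x
c = 3 (c = -5 + (8 + 0) = -5 + 8 = 3)
J(h, O) = ½ (J(h, O) = 1/2 = ½)
k(u, D) = 0 (k(u, D) = 3 - 3 = 0)
g(V) = 1/(½ + V) (g(V) = 1/(V + ½) = 1/(½ + V))
1/(g(k(6, -17)) + (36313 - 22506)) = 1/(2/(1 + 2*0) + (36313 - 22506)) = 1/(2/(1 + 0) + 13807) = 1/(2/1 + 13807) = 1/(2*1 + 13807) = 1/(2 + 13807) = 1/13809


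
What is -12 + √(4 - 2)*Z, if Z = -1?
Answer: -12 - √2 ≈ -13.414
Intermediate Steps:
-12 + √(4 - 2)*Z = -12 + √(4 - 2)*(-1) = -12 + √2*(-1) = -12 - √2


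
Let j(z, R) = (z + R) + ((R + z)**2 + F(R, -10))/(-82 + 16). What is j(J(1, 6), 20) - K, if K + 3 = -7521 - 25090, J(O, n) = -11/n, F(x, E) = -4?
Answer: 7047481/216 ≈ 32627.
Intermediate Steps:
K = -32614 (K = -3 + (-7521 - 25090) = -3 - 32611 = -32614)
j(z, R) = 2/33 + R + z - (R + z)**2/66 (j(z, R) = (z + R) + ((R + z)**2 - 4)/(-82 + 16) = (R + z) + (-4 + (R + z)**2)/(-66) = (R + z) + (-4 + (R + z)**2)*(-1/66) = (R + z) + (2/33 - (R + z)**2/66) = 2/33 + R + z - (R + z)**2/66)
j(J(1, 6), 20) - K = (2/33 + 20 - 11/6 - (20 - 11/6)**2/66) - 1*(-32614) = (2/33 + 20 - 11*1/6 - (20 - 11*1/6)**2/66) + 32614 = (2/33 + 20 - 11/6 - (20 - 11/6)**2/66) + 32614 = (2/33 + 20 - 11/6 - (109/6)**2/66) + 32614 = (2/33 + 20 - 11/6 - 1/66*11881/36) + 32614 = (2/33 + 20 - 11/6 - 11881/2376) + 32614 = 2857/216 + 32614 = 7047481/216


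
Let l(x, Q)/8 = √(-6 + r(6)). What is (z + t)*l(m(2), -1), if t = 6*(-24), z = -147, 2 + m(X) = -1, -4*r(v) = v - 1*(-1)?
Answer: -1164*I*√31 ≈ -6480.9*I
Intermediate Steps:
r(v) = -¼ - v/4 (r(v) = -(v - 1*(-1))/4 = -(v + 1)/4 = -(1 + v)/4 = -¼ - v/4)
m(X) = -3 (m(X) = -2 - 1 = -3)
t = -144
l(x, Q) = 4*I*√31 (l(x, Q) = 8*√(-6 + (-¼ - ¼*6)) = 8*√(-6 + (-¼ - 3/2)) = 8*√(-6 - 7/4) = 8*√(-31/4) = 8*(I*√31/2) = 4*I*√31)
(z + t)*l(m(2), -1) = (-147 - 144)*(4*I*√31) = -1164*I*√31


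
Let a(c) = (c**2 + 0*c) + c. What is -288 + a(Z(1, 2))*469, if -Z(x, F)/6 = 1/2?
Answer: 2526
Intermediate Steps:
Z(x, F) = -3 (Z(x, F) = -6/2 = -6*1/2 = -3)
a(c) = c + c**2 (a(c) = (c**2 + 0) + c = c**2 + c = c + c**2)
-288 + a(Z(1, 2))*469 = -288 - 3*(1 - 3)*469 = -288 - 3*(-2)*469 = -288 + 6*469 = -288 + 2814 = 2526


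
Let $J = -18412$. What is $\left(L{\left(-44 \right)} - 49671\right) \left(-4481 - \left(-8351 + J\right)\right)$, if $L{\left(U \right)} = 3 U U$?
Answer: $-977355366$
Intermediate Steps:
$L{\left(U \right)} = 3 U^{2}$
$\left(L{\left(-44 \right)} - 49671\right) \left(-4481 - \left(-8351 + J\right)\right) = \left(3 \left(-44\right)^{2} - 49671\right) \left(-4481 + \left(8351 - -18412\right)\right) = \left(3 \cdot 1936 - 49671\right) \left(-4481 + \left(8351 + 18412\right)\right) = \left(5808 - 49671\right) \left(-4481 + 26763\right) = \left(-43863\right) 22282 = -977355366$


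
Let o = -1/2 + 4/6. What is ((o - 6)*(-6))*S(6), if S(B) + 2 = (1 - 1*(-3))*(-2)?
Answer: -350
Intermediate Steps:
S(B) = -10 (S(B) = -2 + (1 - 1*(-3))*(-2) = -2 + (1 + 3)*(-2) = -2 + 4*(-2) = -2 - 8 = -10)
o = ⅙ (o = -1*½ + 4*(⅙) = -½ + ⅔ = ⅙ ≈ 0.16667)
((o - 6)*(-6))*S(6) = ((⅙ - 6)*(-6))*(-10) = -35/6*(-6)*(-10) = 35*(-10) = -350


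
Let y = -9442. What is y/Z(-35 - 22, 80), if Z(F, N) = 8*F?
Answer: 4721/228 ≈ 20.706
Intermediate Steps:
y/Z(-35 - 22, 80) = -9442*1/(8*(-35 - 22)) = -9442/(8*(-57)) = -9442/(-456) = -9442*(-1/456) = 4721/228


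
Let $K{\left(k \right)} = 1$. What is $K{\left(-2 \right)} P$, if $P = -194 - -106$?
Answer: $-88$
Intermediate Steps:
$P = -88$ ($P = -194 + 106 = -88$)
$K{\left(-2 \right)} P = 1 \left(-88\right) = -88$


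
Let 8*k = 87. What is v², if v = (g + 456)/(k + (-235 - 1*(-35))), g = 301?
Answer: 36675136/2289169 ≈ 16.021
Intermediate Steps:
k = 87/8 (k = (⅛)*87 = 87/8 ≈ 10.875)
v = -6056/1513 (v = (301 + 456)/(87/8 + (-235 - 1*(-35))) = 757/(87/8 + (-235 + 35)) = 757/(87/8 - 200) = 757/(-1513/8) = 757*(-8/1513) = -6056/1513 ≈ -4.0026)
v² = (-6056/1513)² = 36675136/2289169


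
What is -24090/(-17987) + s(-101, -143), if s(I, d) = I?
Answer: -1792597/17987 ≈ -99.661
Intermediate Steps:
-24090/(-17987) + s(-101, -143) = -24090/(-17987) - 101 = -24090*(-1/17987) - 101 = 24090/17987 - 101 = -1792597/17987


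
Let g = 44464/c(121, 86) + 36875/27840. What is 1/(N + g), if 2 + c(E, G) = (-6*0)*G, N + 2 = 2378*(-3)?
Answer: -5568/163513649 ≈ -3.4052e-5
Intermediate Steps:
N = -7136 (N = -2 + 2378*(-3) = -2 - 7134 = -7136)
c(E, G) = -2 (c(E, G) = -2 + (-6*0)*G = -2 + 0*G = -2 + 0 = -2)
g = -123780401/5568 (g = 44464/(-2) + 36875/27840 = 44464*(-½) + 36875*(1/27840) = -22232 + 7375/5568 = -123780401/5568 ≈ -22231.)
1/(N + g) = 1/(-7136 - 123780401/5568) = 1/(-163513649/5568) = -5568/163513649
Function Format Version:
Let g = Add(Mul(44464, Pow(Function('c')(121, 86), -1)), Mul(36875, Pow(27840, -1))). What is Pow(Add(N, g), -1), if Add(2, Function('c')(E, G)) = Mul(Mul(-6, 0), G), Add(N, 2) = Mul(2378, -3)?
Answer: Rational(-5568, 163513649) ≈ -3.4052e-5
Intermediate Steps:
N = -7136 (N = Add(-2, Mul(2378, -3)) = Add(-2, -7134) = -7136)
Function('c')(E, G) = -2 (Function('c')(E, G) = Add(-2, Mul(Mul(-6, 0), G)) = Add(-2, Mul(0, G)) = Add(-2, 0) = -2)
g = Rational(-123780401, 5568) (g = Add(Mul(44464, Pow(-2, -1)), Mul(36875, Pow(27840, -1))) = Add(Mul(44464, Rational(-1, 2)), Mul(36875, Rational(1, 27840))) = Add(-22232, Rational(7375, 5568)) = Rational(-123780401, 5568) ≈ -22231.)
Pow(Add(N, g), -1) = Pow(Add(-7136, Rational(-123780401, 5568)), -1) = Pow(Rational(-163513649, 5568), -1) = Rational(-5568, 163513649)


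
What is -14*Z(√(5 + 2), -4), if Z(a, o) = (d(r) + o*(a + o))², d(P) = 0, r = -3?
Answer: -5152 + 1792*√7 ≈ -410.81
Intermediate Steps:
Z(a, o) = o²*(a + o)² (Z(a, o) = (0 + o*(a + o))² = (o*(a + o))² = o²*(a + o)²)
-14*Z(√(5 + 2), -4) = -14*(-4)²*(√(5 + 2) - 4)² = -224*(√7 - 4)² = -224*(-4 + √7)²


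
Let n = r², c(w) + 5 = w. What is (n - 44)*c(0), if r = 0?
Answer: 220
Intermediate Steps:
c(w) = -5 + w
n = 0 (n = 0² = 0)
(n - 44)*c(0) = (0 - 44)*(-5 + 0) = -44*(-5) = 220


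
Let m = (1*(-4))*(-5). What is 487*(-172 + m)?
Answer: -74024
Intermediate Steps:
m = 20 (m = -4*(-5) = 20)
487*(-172 + m) = 487*(-172 + 20) = 487*(-152) = -74024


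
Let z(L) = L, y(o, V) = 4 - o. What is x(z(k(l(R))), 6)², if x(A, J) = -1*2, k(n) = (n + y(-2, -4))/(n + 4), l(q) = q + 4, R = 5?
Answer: 4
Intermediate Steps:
l(q) = 4 + q
k(n) = (6 + n)/(4 + n) (k(n) = (n + (4 - 1*(-2)))/(n + 4) = (n + (4 + 2))/(4 + n) = (n + 6)/(4 + n) = (6 + n)/(4 + n))
x(A, J) = -2
x(z(k(l(R))), 6)² = (-2)² = 4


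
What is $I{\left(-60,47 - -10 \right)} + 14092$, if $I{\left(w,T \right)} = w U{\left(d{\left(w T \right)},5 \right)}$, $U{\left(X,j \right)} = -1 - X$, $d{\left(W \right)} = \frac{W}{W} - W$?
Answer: $219412$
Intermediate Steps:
$d{\left(W \right)} = 1 - W$
$I{\left(w,T \right)} = w \left(-2 + T w\right)$ ($I{\left(w,T \right)} = w \left(-1 - \left(1 - w T\right)\right) = w \left(-1 - \left(1 - T w\right)\right) = w \left(-1 + \left(-1 + T w\right)\right) = w \left(-2 + T w\right)$)
$I{\left(-60,47 - -10 \right)} + 14092 = - 60 \left(-2 + \left(47 - -10\right) \left(-60\right)\right) + 14092 = - 60 \left(-2 + \left(47 + 10\right) \left(-60\right)\right) + 14092 = - 60 \left(-2 + 57 \left(-60\right)\right) + 14092 = - 60 \left(-2 - 3420\right) + 14092 = \left(-60\right) \left(-3422\right) + 14092 = 205320 + 14092 = 219412$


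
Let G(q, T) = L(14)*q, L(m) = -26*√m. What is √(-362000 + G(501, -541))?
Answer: √(-362000 - 13026*√14) ≈ 640.89*I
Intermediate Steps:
G(q, T) = -26*q*√14 (G(q, T) = (-26*√14)*q = -26*q*√14)
√(-362000 + G(501, -541)) = √(-362000 - 26*501*√14) = √(-362000 - 13026*√14)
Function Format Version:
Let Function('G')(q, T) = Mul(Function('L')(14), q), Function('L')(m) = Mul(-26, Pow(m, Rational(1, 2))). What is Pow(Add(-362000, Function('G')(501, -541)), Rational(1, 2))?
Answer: Pow(Add(-362000, Mul(-13026, Pow(14, Rational(1, 2)))), Rational(1, 2)) ≈ Mul(640.89, I)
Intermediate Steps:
Function('G')(q, T) = Mul(-26, q, Pow(14, Rational(1, 2))) (Function('G')(q, T) = Mul(Mul(-26, Pow(14, Rational(1, 2))), q) = Mul(-26, q, Pow(14, Rational(1, 2))))
Pow(Add(-362000, Function('G')(501, -541)), Rational(1, 2)) = Pow(Add(-362000, Mul(-26, 501, Pow(14, Rational(1, 2)))), Rational(1, 2)) = Pow(Add(-362000, Mul(-13026, Pow(14, Rational(1, 2)))), Rational(1, 2))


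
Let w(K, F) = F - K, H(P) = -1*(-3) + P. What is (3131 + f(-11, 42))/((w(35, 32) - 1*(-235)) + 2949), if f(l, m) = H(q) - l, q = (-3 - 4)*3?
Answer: 3124/3181 ≈ 0.98208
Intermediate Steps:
q = -21 (q = -7*3 = -21)
H(P) = 3 + P
f(l, m) = -18 - l (f(l, m) = (3 - 21) - l = -18 - l)
(3131 + f(-11, 42))/((w(35, 32) - 1*(-235)) + 2949) = (3131 + (-18 - 1*(-11)))/(((32 - 1*35) - 1*(-235)) + 2949) = (3131 + (-18 + 11))/(((32 - 35) + 235) + 2949) = (3131 - 7)/((-3 + 235) + 2949) = 3124/(232 + 2949) = 3124/3181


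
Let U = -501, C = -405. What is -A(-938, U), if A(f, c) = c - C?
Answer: 96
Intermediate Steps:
A(f, c) = 405 + c (A(f, c) = c - 1*(-405) = c + 405 = 405 + c)
-A(-938, U) = -(405 - 501) = -1*(-96) = 96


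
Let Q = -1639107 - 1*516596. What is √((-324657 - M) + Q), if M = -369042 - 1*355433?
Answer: I*√1755885 ≈ 1325.1*I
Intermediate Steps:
M = -724475 (M = -369042 - 355433 = -724475)
Q = -2155703 (Q = -1639107 - 516596 = -2155703)
√((-324657 - M) + Q) = √((-324657 - 1*(-724475)) - 2155703) = √((-324657 + 724475) - 2155703) = √(399818 - 2155703) = √(-1755885) = I*√1755885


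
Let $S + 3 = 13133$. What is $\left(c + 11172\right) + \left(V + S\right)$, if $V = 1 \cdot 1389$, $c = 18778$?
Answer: $44469$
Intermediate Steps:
$S = 13130$ ($S = -3 + 13133 = 13130$)
$V = 1389$
$\left(c + 11172\right) + \left(V + S\right) = \left(18778 + 11172\right) + \left(1389 + 13130\right) = 29950 + 14519 = 44469$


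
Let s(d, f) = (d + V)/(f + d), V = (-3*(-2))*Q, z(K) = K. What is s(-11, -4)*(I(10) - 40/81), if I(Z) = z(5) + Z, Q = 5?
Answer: -4465/243 ≈ -18.374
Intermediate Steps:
V = 30 (V = -3*(-2)*5 = 6*5 = 30)
I(Z) = 5 + Z
s(d, f) = (30 + d)/(d + f) (s(d, f) = (d + 30)/(f + d) = (30 + d)/(d + f))
s(-11, -4)*(I(10) - 40/81) = ((30 - 11)/(-11 - 4))*((5 + 10) - 40/81) = (19/(-15))*(15 - 40*1/81) = (-1/15*19)*(15 - 40/81) = -19/15*1175/81 = -4465/243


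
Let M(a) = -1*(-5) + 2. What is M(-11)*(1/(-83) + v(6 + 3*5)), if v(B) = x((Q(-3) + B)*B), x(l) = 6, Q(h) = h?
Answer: 3479/83 ≈ 41.916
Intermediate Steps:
M(a) = 7 (M(a) = 5 + 2 = 7)
v(B) = 6
M(-11)*(1/(-83) + v(6 + 3*5)) = 7*(1/(-83) + 6) = 7*(-1/83 + 6) = 7*(497/83) = 3479/83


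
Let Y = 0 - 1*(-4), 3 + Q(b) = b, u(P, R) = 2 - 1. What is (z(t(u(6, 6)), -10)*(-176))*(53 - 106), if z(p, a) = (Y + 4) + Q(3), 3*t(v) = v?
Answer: 74624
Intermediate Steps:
u(P, R) = 1
t(v) = v/3
Q(b) = -3 + b
Y = 4 (Y = 0 + 4 = 4)
z(p, a) = 8 (z(p, a) = (4 + 4) + (-3 + 3) = 8 + 0 = 8)
(z(t(u(6, 6)), -10)*(-176))*(53 - 106) = (8*(-176))*(53 - 106) = -1408*(-53) = 74624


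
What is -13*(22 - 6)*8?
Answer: -1664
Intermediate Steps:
-13*(22 - 6)*8 = -13*16*8 = -208*8 = -1664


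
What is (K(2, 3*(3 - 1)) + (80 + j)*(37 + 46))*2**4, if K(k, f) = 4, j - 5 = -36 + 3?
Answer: 69120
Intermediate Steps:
j = -28 (j = 5 + (-36 + 3) = 5 - 33 = -28)
(K(2, 3*(3 - 1)) + (80 + j)*(37 + 46))*2**4 = (4 + (80 - 28)*(37 + 46))*2**4 = (4 + 52*83)*16 = (4 + 4316)*16 = 4320*16 = 69120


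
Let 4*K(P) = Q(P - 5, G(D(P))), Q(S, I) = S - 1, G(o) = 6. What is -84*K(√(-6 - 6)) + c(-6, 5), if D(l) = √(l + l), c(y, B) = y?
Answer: 120 - 42*I*√3 ≈ 120.0 - 72.746*I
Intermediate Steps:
D(l) = √2*√l (D(l) = √(2*l) = √2*√l)
Q(S, I) = -1 + S
K(P) = -3/2 + P/4 (K(P) = (-1 + (P - 5))/4 = (-1 + (-5 + P))/4 = (-6 + P)/4 = -3/2 + P/4)
-84*K(√(-6 - 6)) + c(-6, 5) = -84*(-3/2 + √(-6 - 6)/4) - 6 = -84*(-3/2 + √(-12)/4) - 6 = -84*(-3/2 + (2*I*√3)/4) - 6 = -84*(-3/2 + I*√3/2) - 6 = (126 - 42*I*√3) - 6 = 120 - 42*I*√3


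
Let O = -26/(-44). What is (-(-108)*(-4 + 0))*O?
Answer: -2808/11 ≈ -255.27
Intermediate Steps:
O = 13/22 (O = -26*(-1/44) = 13/22 ≈ 0.59091)
(-(-108)*(-4 + 0))*O = -(-108)*(-4 + 0)*(13/22) = -(-108)*(-4)*(13/22) = -27*16*(13/22) = -432*13/22 = -2808/11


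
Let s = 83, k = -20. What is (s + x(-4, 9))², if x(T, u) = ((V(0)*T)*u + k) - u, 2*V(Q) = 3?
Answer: 0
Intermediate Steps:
V(Q) = 3/2 (V(Q) = (½)*3 = 3/2)
x(T, u) = -20 - u + 3*T*u/2 (x(T, u) = ((3*T/2)*u - 20) - u = (3*T*u/2 - 20) - u = (-20 + 3*T*u/2) - u = -20 - u + 3*T*u/2)
(s + x(-4, 9))² = (83 + (-20 - 1*9 + (3/2)*(-4)*9))² = (83 + (-20 - 9 - 54))² = (83 - 83)² = 0² = 0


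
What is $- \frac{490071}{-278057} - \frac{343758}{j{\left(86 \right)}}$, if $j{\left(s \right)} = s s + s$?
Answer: $- \frac{15319601164}{346737079} \approx -44.182$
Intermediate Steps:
$j{\left(s \right)} = s + s^{2}$ ($j{\left(s \right)} = s^{2} + s = s + s^{2}$)
$- \frac{490071}{-278057} - \frac{343758}{j{\left(86 \right)}} = - \frac{490071}{-278057} - \frac{343758}{86 \left(1 + 86\right)} = \left(-490071\right) \left(- \frac{1}{278057}\right) - \frac{343758}{86 \cdot 87} = \frac{490071}{278057} - \frac{343758}{7482} = \frac{490071}{278057} - \frac{57293}{1247} = - \frac{15319601164}{346737079}$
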